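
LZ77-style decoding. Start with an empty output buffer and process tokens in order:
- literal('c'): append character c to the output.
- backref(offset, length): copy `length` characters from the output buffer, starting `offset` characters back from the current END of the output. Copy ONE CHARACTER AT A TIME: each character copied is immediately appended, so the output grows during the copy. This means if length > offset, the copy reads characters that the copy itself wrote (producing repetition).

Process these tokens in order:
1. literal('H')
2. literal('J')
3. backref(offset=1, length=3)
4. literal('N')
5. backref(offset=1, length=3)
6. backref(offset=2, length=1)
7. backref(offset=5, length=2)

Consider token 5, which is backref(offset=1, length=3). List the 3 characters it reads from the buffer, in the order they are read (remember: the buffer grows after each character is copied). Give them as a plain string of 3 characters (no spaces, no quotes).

Answer: NNN

Derivation:
Token 1: literal('H'). Output: "H"
Token 2: literal('J'). Output: "HJ"
Token 3: backref(off=1, len=3) (overlapping!). Copied 'JJJ' from pos 1. Output: "HJJJJ"
Token 4: literal('N'). Output: "HJJJJN"
Token 5: backref(off=1, len=3). Buffer before: "HJJJJN" (len 6)
  byte 1: read out[5]='N', append. Buffer now: "HJJJJNN"
  byte 2: read out[6]='N', append. Buffer now: "HJJJJNNN"
  byte 3: read out[7]='N', append. Buffer now: "HJJJJNNNN"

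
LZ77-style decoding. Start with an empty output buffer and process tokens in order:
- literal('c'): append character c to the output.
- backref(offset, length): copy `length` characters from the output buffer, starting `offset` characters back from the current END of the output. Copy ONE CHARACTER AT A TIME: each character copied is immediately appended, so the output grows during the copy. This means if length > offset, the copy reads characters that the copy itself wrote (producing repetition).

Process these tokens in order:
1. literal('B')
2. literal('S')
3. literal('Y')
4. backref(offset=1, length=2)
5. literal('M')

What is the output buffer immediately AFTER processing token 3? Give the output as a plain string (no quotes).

Answer: BSY

Derivation:
Token 1: literal('B'). Output: "B"
Token 2: literal('S'). Output: "BS"
Token 3: literal('Y'). Output: "BSY"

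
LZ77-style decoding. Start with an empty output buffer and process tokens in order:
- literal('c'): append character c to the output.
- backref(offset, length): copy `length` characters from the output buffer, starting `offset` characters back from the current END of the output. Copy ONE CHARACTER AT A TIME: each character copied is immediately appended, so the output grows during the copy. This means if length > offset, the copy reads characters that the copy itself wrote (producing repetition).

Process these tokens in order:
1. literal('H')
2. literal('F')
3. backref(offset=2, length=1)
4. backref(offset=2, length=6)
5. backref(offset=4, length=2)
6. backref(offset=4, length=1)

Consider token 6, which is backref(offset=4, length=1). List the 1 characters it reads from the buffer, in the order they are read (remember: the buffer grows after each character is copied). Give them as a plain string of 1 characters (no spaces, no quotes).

Answer: F

Derivation:
Token 1: literal('H'). Output: "H"
Token 2: literal('F'). Output: "HF"
Token 3: backref(off=2, len=1). Copied 'H' from pos 0. Output: "HFH"
Token 4: backref(off=2, len=6) (overlapping!). Copied 'FHFHFH' from pos 1. Output: "HFHFHFHFH"
Token 5: backref(off=4, len=2). Copied 'FH' from pos 5. Output: "HFHFHFHFHFH"
Token 6: backref(off=4, len=1). Buffer before: "HFHFHFHFHFH" (len 11)
  byte 1: read out[7]='F', append. Buffer now: "HFHFHFHFHFHF"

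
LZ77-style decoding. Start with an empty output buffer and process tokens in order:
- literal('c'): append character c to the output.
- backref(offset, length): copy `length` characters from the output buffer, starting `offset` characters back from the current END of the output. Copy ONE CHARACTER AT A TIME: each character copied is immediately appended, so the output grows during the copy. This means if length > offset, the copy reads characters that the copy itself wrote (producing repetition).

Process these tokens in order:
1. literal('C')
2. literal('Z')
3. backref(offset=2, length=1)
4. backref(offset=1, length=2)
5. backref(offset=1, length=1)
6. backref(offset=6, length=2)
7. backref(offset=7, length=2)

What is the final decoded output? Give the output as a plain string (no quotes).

Answer: CZCCCCCZZC

Derivation:
Token 1: literal('C'). Output: "C"
Token 2: literal('Z'). Output: "CZ"
Token 3: backref(off=2, len=1). Copied 'C' from pos 0. Output: "CZC"
Token 4: backref(off=1, len=2) (overlapping!). Copied 'CC' from pos 2. Output: "CZCCC"
Token 5: backref(off=1, len=1). Copied 'C' from pos 4. Output: "CZCCCC"
Token 6: backref(off=6, len=2). Copied 'CZ' from pos 0. Output: "CZCCCCCZ"
Token 7: backref(off=7, len=2). Copied 'ZC' from pos 1. Output: "CZCCCCCZZC"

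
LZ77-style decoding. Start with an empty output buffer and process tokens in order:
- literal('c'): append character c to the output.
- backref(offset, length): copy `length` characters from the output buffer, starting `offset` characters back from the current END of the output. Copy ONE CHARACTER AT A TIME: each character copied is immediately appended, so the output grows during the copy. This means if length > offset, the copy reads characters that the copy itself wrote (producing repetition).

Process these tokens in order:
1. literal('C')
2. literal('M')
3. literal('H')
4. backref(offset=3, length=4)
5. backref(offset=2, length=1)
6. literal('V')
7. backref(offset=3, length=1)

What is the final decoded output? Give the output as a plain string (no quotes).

Token 1: literal('C'). Output: "C"
Token 2: literal('M'). Output: "CM"
Token 3: literal('H'). Output: "CMH"
Token 4: backref(off=3, len=4) (overlapping!). Copied 'CMHC' from pos 0. Output: "CMHCMHC"
Token 5: backref(off=2, len=1). Copied 'H' from pos 5. Output: "CMHCMHCH"
Token 6: literal('V'). Output: "CMHCMHCHV"
Token 7: backref(off=3, len=1). Copied 'C' from pos 6. Output: "CMHCMHCHVC"

Answer: CMHCMHCHVC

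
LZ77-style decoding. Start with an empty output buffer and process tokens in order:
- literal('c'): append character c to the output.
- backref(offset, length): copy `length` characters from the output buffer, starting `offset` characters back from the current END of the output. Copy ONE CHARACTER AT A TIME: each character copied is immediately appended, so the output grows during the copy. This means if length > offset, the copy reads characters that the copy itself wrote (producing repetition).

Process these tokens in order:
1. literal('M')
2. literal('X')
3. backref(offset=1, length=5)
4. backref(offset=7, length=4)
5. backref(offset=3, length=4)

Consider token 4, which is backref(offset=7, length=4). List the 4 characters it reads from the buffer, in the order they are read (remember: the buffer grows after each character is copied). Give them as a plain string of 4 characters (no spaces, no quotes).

Answer: MXXX

Derivation:
Token 1: literal('M'). Output: "M"
Token 2: literal('X'). Output: "MX"
Token 3: backref(off=1, len=5) (overlapping!). Copied 'XXXXX' from pos 1. Output: "MXXXXXX"
Token 4: backref(off=7, len=4). Buffer before: "MXXXXXX" (len 7)
  byte 1: read out[0]='M', append. Buffer now: "MXXXXXXM"
  byte 2: read out[1]='X', append. Buffer now: "MXXXXXXMX"
  byte 3: read out[2]='X', append. Buffer now: "MXXXXXXMXX"
  byte 4: read out[3]='X', append. Buffer now: "MXXXXXXMXXX"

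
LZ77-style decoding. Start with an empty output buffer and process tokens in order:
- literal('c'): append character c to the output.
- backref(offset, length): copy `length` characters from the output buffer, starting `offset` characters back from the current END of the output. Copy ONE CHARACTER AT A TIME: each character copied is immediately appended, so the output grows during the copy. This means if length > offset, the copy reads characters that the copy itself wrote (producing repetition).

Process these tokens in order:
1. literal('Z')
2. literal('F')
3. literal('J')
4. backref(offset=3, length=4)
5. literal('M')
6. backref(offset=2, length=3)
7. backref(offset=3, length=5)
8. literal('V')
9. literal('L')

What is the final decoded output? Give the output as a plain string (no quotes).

Token 1: literal('Z'). Output: "Z"
Token 2: literal('F'). Output: "ZF"
Token 3: literal('J'). Output: "ZFJ"
Token 4: backref(off=3, len=4) (overlapping!). Copied 'ZFJZ' from pos 0. Output: "ZFJZFJZ"
Token 5: literal('M'). Output: "ZFJZFJZM"
Token 6: backref(off=2, len=3) (overlapping!). Copied 'ZMZ' from pos 6. Output: "ZFJZFJZMZMZ"
Token 7: backref(off=3, len=5) (overlapping!). Copied 'ZMZZM' from pos 8. Output: "ZFJZFJZMZMZZMZZM"
Token 8: literal('V'). Output: "ZFJZFJZMZMZZMZZMV"
Token 9: literal('L'). Output: "ZFJZFJZMZMZZMZZMVL"

Answer: ZFJZFJZMZMZZMZZMVL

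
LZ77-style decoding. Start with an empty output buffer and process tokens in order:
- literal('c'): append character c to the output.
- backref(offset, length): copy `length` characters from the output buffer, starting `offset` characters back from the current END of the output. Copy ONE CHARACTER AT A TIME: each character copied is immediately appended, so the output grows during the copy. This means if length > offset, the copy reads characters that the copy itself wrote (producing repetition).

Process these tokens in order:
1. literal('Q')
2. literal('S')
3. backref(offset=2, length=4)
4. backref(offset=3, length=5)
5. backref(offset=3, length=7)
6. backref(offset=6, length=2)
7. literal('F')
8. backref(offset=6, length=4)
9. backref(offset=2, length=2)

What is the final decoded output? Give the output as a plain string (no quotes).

Answer: QSQSQSSQSSQSSQSSQSSQFSQSSSS

Derivation:
Token 1: literal('Q'). Output: "Q"
Token 2: literal('S'). Output: "QS"
Token 3: backref(off=2, len=4) (overlapping!). Copied 'QSQS' from pos 0. Output: "QSQSQS"
Token 4: backref(off=3, len=5) (overlapping!). Copied 'SQSSQ' from pos 3. Output: "QSQSQSSQSSQ"
Token 5: backref(off=3, len=7) (overlapping!). Copied 'SSQSSQS' from pos 8. Output: "QSQSQSSQSSQSSQSSQS"
Token 6: backref(off=6, len=2). Copied 'SQ' from pos 12. Output: "QSQSQSSQSSQSSQSSQSSQ"
Token 7: literal('F'). Output: "QSQSQSSQSSQSSQSSQSSQF"
Token 8: backref(off=6, len=4). Copied 'SQSS' from pos 15. Output: "QSQSQSSQSSQSSQSSQSSQFSQSS"
Token 9: backref(off=2, len=2). Copied 'SS' from pos 23. Output: "QSQSQSSQSSQSSQSSQSSQFSQSSSS"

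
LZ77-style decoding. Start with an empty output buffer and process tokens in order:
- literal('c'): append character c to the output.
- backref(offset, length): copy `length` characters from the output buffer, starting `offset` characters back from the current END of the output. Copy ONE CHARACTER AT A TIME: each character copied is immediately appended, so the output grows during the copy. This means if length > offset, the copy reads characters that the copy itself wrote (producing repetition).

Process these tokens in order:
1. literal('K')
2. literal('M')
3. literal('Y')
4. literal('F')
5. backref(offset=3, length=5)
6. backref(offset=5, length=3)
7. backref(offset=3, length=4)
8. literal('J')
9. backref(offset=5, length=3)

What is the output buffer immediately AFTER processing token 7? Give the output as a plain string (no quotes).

Token 1: literal('K'). Output: "K"
Token 2: literal('M'). Output: "KM"
Token 3: literal('Y'). Output: "KMY"
Token 4: literal('F'). Output: "KMYF"
Token 5: backref(off=3, len=5) (overlapping!). Copied 'MYFMY' from pos 1. Output: "KMYFMYFMY"
Token 6: backref(off=5, len=3). Copied 'MYF' from pos 4. Output: "KMYFMYFMYMYF"
Token 7: backref(off=3, len=4) (overlapping!). Copied 'MYFM' from pos 9. Output: "KMYFMYFMYMYFMYFM"

Answer: KMYFMYFMYMYFMYFM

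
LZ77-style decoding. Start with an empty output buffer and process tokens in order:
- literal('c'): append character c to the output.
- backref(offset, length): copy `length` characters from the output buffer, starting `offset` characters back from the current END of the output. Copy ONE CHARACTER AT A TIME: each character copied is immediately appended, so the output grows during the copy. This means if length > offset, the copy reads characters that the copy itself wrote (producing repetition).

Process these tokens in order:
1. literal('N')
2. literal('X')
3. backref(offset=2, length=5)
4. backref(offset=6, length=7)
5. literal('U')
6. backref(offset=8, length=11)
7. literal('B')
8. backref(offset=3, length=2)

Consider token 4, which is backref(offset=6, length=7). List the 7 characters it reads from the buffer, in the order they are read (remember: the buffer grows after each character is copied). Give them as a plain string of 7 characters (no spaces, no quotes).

Answer: XNXNXNX

Derivation:
Token 1: literal('N'). Output: "N"
Token 2: literal('X'). Output: "NX"
Token 3: backref(off=2, len=5) (overlapping!). Copied 'NXNXN' from pos 0. Output: "NXNXNXN"
Token 4: backref(off=6, len=7). Buffer before: "NXNXNXN" (len 7)
  byte 1: read out[1]='X', append. Buffer now: "NXNXNXNX"
  byte 2: read out[2]='N', append. Buffer now: "NXNXNXNXN"
  byte 3: read out[3]='X', append. Buffer now: "NXNXNXNXNX"
  byte 4: read out[4]='N', append. Buffer now: "NXNXNXNXNXN"
  byte 5: read out[5]='X', append. Buffer now: "NXNXNXNXNXNX"
  byte 6: read out[6]='N', append. Buffer now: "NXNXNXNXNXNXN"
  byte 7: read out[7]='X', append. Buffer now: "NXNXNXNXNXNXNX"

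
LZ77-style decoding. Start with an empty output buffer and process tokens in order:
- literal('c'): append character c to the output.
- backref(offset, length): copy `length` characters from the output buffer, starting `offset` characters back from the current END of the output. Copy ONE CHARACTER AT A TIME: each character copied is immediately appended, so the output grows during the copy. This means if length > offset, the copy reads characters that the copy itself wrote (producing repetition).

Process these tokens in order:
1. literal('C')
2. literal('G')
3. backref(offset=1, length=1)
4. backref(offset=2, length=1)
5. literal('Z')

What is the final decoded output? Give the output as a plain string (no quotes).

Answer: CGGGZ

Derivation:
Token 1: literal('C'). Output: "C"
Token 2: literal('G'). Output: "CG"
Token 3: backref(off=1, len=1). Copied 'G' from pos 1. Output: "CGG"
Token 4: backref(off=2, len=1). Copied 'G' from pos 1. Output: "CGGG"
Token 5: literal('Z'). Output: "CGGGZ"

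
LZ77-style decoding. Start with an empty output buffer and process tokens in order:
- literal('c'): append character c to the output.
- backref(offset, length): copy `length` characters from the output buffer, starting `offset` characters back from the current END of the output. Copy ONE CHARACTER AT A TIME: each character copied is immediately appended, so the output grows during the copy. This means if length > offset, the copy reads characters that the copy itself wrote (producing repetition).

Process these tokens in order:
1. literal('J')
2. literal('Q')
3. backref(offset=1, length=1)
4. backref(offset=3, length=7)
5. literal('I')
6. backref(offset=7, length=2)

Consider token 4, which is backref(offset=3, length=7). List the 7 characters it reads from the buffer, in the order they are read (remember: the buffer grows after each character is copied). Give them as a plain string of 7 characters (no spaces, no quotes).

Token 1: literal('J'). Output: "J"
Token 2: literal('Q'). Output: "JQ"
Token 3: backref(off=1, len=1). Copied 'Q' from pos 1. Output: "JQQ"
Token 4: backref(off=3, len=7). Buffer before: "JQQ" (len 3)
  byte 1: read out[0]='J', append. Buffer now: "JQQJ"
  byte 2: read out[1]='Q', append. Buffer now: "JQQJQ"
  byte 3: read out[2]='Q', append. Buffer now: "JQQJQQ"
  byte 4: read out[3]='J', append. Buffer now: "JQQJQQJ"
  byte 5: read out[4]='Q', append. Buffer now: "JQQJQQJQ"
  byte 6: read out[5]='Q', append. Buffer now: "JQQJQQJQQ"
  byte 7: read out[6]='J', append. Buffer now: "JQQJQQJQQJ"

Answer: JQQJQQJ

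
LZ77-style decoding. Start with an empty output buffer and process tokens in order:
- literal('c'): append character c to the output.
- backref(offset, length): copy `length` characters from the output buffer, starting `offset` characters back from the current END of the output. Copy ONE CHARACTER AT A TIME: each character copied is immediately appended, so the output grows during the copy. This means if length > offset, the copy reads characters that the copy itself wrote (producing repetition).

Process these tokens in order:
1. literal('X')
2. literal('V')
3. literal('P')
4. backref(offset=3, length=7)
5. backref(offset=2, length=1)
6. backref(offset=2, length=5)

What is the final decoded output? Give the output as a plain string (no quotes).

Token 1: literal('X'). Output: "X"
Token 2: literal('V'). Output: "XV"
Token 3: literal('P'). Output: "XVP"
Token 4: backref(off=3, len=7) (overlapping!). Copied 'XVPXVPX' from pos 0. Output: "XVPXVPXVPX"
Token 5: backref(off=2, len=1). Copied 'P' from pos 8. Output: "XVPXVPXVPXP"
Token 6: backref(off=2, len=5) (overlapping!). Copied 'XPXPX' from pos 9. Output: "XVPXVPXVPXPXPXPX"

Answer: XVPXVPXVPXPXPXPX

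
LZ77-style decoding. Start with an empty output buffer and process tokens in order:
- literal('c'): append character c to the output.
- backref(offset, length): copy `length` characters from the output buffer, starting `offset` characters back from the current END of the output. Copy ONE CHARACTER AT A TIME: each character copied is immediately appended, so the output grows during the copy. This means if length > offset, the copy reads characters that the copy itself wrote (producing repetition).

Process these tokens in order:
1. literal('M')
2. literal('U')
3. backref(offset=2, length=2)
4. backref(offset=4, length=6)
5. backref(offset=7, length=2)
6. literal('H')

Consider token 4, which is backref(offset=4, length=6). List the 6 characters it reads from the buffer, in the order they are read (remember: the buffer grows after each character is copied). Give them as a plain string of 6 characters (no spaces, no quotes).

Token 1: literal('M'). Output: "M"
Token 2: literal('U'). Output: "MU"
Token 3: backref(off=2, len=2). Copied 'MU' from pos 0. Output: "MUMU"
Token 4: backref(off=4, len=6). Buffer before: "MUMU" (len 4)
  byte 1: read out[0]='M', append. Buffer now: "MUMUM"
  byte 2: read out[1]='U', append. Buffer now: "MUMUMU"
  byte 3: read out[2]='M', append. Buffer now: "MUMUMUM"
  byte 4: read out[3]='U', append. Buffer now: "MUMUMUMU"
  byte 5: read out[4]='M', append. Buffer now: "MUMUMUMUM"
  byte 6: read out[5]='U', append. Buffer now: "MUMUMUMUMU"

Answer: MUMUMU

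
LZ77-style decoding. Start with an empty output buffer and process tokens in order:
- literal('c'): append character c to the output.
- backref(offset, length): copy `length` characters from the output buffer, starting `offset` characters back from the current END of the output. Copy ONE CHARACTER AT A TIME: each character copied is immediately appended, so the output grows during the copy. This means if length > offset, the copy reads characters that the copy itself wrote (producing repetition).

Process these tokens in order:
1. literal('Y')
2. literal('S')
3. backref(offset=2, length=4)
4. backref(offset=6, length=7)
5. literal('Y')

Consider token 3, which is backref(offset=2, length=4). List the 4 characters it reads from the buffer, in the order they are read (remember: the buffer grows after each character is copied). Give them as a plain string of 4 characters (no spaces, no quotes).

Answer: YSYS

Derivation:
Token 1: literal('Y'). Output: "Y"
Token 2: literal('S'). Output: "YS"
Token 3: backref(off=2, len=4). Buffer before: "YS" (len 2)
  byte 1: read out[0]='Y', append. Buffer now: "YSY"
  byte 2: read out[1]='S', append. Buffer now: "YSYS"
  byte 3: read out[2]='Y', append. Buffer now: "YSYSY"
  byte 4: read out[3]='S', append. Buffer now: "YSYSYS"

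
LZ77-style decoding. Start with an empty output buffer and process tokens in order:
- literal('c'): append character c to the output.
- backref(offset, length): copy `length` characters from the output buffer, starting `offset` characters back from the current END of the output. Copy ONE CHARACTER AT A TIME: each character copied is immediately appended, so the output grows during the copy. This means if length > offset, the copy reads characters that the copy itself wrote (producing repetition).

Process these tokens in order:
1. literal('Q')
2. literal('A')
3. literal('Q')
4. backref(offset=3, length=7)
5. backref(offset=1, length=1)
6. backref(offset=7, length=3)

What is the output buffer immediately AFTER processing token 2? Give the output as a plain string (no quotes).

Answer: QA

Derivation:
Token 1: literal('Q'). Output: "Q"
Token 2: literal('A'). Output: "QA"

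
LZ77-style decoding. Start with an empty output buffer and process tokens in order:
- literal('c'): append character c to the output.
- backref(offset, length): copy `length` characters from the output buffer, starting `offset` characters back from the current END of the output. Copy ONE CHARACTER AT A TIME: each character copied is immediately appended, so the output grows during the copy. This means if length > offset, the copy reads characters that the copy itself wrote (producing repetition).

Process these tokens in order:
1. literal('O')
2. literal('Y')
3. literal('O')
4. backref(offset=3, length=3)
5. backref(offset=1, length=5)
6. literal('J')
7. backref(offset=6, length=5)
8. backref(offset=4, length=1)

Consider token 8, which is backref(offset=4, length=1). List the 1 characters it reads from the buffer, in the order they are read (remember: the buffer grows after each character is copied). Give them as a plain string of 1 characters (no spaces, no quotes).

Token 1: literal('O'). Output: "O"
Token 2: literal('Y'). Output: "OY"
Token 3: literal('O'). Output: "OYO"
Token 4: backref(off=3, len=3). Copied 'OYO' from pos 0. Output: "OYOOYO"
Token 5: backref(off=1, len=5) (overlapping!). Copied 'OOOOO' from pos 5. Output: "OYOOYOOOOOO"
Token 6: literal('J'). Output: "OYOOYOOOOOOJ"
Token 7: backref(off=6, len=5). Copied 'OOOOO' from pos 6. Output: "OYOOYOOOOOOJOOOOO"
Token 8: backref(off=4, len=1). Buffer before: "OYOOYOOOOOOJOOOOO" (len 17)
  byte 1: read out[13]='O', append. Buffer now: "OYOOYOOOOOOJOOOOOO"

Answer: O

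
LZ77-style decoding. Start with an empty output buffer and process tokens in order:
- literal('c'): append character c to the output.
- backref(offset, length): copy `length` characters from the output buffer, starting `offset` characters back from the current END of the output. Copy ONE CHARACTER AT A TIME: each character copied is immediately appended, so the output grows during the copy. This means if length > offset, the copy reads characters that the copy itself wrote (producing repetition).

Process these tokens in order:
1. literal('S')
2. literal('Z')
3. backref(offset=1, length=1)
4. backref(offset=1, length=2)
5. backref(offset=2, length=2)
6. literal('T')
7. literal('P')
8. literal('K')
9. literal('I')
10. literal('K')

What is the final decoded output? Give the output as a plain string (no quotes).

Token 1: literal('S'). Output: "S"
Token 2: literal('Z'). Output: "SZ"
Token 3: backref(off=1, len=1). Copied 'Z' from pos 1. Output: "SZZ"
Token 4: backref(off=1, len=2) (overlapping!). Copied 'ZZ' from pos 2. Output: "SZZZZ"
Token 5: backref(off=2, len=2). Copied 'ZZ' from pos 3. Output: "SZZZZZZ"
Token 6: literal('T'). Output: "SZZZZZZT"
Token 7: literal('P'). Output: "SZZZZZZTP"
Token 8: literal('K'). Output: "SZZZZZZTPK"
Token 9: literal('I'). Output: "SZZZZZZTPKI"
Token 10: literal('K'). Output: "SZZZZZZTPKIK"

Answer: SZZZZZZTPKIK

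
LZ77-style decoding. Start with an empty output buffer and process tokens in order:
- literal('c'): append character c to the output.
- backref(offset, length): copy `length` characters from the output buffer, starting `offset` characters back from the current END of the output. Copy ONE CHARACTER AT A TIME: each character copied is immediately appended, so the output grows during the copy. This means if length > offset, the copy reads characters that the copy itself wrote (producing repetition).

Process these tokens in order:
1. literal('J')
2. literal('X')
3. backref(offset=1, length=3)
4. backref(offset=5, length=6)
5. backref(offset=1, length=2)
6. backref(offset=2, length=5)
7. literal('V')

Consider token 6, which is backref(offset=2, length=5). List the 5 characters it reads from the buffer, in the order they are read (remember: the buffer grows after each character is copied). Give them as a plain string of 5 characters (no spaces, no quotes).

Answer: JJJJJ

Derivation:
Token 1: literal('J'). Output: "J"
Token 2: literal('X'). Output: "JX"
Token 3: backref(off=1, len=3) (overlapping!). Copied 'XXX' from pos 1. Output: "JXXXX"
Token 4: backref(off=5, len=6) (overlapping!). Copied 'JXXXXJ' from pos 0. Output: "JXXXXJXXXXJ"
Token 5: backref(off=1, len=2) (overlapping!). Copied 'JJ' from pos 10. Output: "JXXXXJXXXXJJJ"
Token 6: backref(off=2, len=5). Buffer before: "JXXXXJXXXXJJJ" (len 13)
  byte 1: read out[11]='J', append. Buffer now: "JXXXXJXXXXJJJJ"
  byte 2: read out[12]='J', append. Buffer now: "JXXXXJXXXXJJJJJ"
  byte 3: read out[13]='J', append. Buffer now: "JXXXXJXXXXJJJJJJ"
  byte 4: read out[14]='J', append. Buffer now: "JXXXXJXXXXJJJJJJJ"
  byte 5: read out[15]='J', append. Buffer now: "JXXXXJXXXXJJJJJJJJ"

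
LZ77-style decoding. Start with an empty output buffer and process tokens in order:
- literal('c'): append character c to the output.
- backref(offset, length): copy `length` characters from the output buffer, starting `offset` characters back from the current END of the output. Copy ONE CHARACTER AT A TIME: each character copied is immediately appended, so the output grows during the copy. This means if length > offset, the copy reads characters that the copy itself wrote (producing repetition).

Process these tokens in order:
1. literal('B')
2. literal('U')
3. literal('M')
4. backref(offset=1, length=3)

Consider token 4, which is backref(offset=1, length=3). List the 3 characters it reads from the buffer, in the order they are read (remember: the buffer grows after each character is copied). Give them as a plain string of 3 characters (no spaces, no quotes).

Answer: MMM

Derivation:
Token 1: literal('B'). Output: "B"
Token 2: literal('U'). Output: "BU"
Token 3: literal('M'). Output: "BUM"
Token 4: backref(off=1, len=3). Buffer before: "BUM" (len 3)
  byte 1: read out[2]='M', append. Buffer now: "BUMM"
  byte 2: read out[3]='M', append. Buffer now: "BUMMM"
  byte 3: read out[4]='M', append. Buffer now: "BUMMMM"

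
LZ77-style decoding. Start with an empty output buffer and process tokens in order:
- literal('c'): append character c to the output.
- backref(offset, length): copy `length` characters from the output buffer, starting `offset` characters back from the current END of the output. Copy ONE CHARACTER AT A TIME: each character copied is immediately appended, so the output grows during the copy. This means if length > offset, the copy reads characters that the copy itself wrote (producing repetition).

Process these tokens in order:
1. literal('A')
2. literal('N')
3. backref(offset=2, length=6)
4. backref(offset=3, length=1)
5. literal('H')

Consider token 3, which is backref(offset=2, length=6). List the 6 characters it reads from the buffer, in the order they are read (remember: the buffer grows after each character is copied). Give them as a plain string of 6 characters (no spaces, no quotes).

Answer: ANANAN

Derivation:
Token 1: literal('A'). Output: "A"
Token 2: literal('N'). Output: "AN"
Token 3: backref(off=2, len=6). Buffer before: "AN" (len 2)
  byte 1: read out[0]='A', append. Buffer now: "ANA"
  byte 2: read out[1]='N', append. Buffer now: "ANAN"
  byte 3: read out[2]='A', append. Buffer now: "ANANA"
  byte 4: read out[3]='N', append. Buffer now: "ANANAN"
  byte 5: read out[4]='A', append. Buffer now: "ANANANA"
  byte 6: read out[5]='N', append. Buffer now: "ANANANAN"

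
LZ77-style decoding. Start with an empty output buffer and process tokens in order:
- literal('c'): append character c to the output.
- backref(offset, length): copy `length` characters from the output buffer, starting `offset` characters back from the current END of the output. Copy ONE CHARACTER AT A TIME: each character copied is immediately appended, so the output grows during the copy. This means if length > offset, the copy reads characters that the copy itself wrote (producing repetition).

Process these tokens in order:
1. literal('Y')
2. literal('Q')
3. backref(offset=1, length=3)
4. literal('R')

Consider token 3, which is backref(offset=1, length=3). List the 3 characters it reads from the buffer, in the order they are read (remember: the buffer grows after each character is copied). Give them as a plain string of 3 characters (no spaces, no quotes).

Token 1: literal('Y'). Output: "Y"
Token 2: literal('Q'). Output: "YQ"
Token 3: backref(off=1, len=3). Buffer before: "YQ" (len 2)
  byte 1: read out[1]='Q', append. Buffer now: "YQQ"
  byte 2: read out[2]='Q', append. Buffer now: "YQQQ"
  byte 3: read out[3]='Q', append. Buffer now: "YQQQQ"

Answer: QQQ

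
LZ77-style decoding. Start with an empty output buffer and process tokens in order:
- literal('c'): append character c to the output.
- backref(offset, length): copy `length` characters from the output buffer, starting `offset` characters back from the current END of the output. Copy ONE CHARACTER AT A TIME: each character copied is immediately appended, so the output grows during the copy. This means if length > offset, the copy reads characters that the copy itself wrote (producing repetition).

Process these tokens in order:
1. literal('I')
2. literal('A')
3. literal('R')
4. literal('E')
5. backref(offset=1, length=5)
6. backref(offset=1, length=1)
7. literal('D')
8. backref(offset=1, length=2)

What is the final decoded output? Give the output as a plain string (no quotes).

Answer: IAREEEEEEEDDD

Derivation:
Token 1: literal('I'). Output: "I"
Token 2: literal('A'). Output: "IA"
Token 3: literal('R'). Output: "IAR"
Token 4: literal('E'). Output: "IARE"
Token 5: backref(off=1, len=5) (overlapping!). Copied 'EEEEE' from pos 3. Output: "IAREEEEEE"
Token 6: backref(off=1, len=1). Copied 'E' from pos 8. Output: "IAREEEEEEE"
Token 7: literal('D'). Output: "IAREEEEEEED"
Token 8: backref(off=1, len=2) (overlapping!). Copied 'DD' from pos 10. Output: "IAREEEEEEEDDD"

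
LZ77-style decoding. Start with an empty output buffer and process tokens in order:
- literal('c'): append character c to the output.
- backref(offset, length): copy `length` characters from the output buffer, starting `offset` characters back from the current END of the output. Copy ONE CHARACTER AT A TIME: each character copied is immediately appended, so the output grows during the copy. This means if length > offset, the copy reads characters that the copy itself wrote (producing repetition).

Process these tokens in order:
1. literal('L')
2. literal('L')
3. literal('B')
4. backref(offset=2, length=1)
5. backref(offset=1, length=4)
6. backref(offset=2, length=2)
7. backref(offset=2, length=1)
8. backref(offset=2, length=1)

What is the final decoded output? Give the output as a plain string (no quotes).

Token 1: literal('L'). Output: "L"
Token 2: literal('L'). Output: "LL"
Token 3: literal('B'). Output: "LLB"
Token 4: backref(off=2, len=1). Copied 'L' from pos 1. Output: "LLBL"
Token 5: backref(off=1, len=4) (overlapping!). Copied 'LLLL' from pos 3. Output: "LLBLLLLL"
Token 6: backref(off=2, len=2). Copied 'LL' from pos 6. Output: "LLBLLLLLLL"
Token 7: backref(off=2, len=1). Copied 'L' from pos 8. Output: "LLBLLLLLLLL"
Token 8: backref(off=2, len=1). Copied 'L' from pos 9. Output: "LLBLLLLLLLLL"

Answer: LLBLLLLLLLLL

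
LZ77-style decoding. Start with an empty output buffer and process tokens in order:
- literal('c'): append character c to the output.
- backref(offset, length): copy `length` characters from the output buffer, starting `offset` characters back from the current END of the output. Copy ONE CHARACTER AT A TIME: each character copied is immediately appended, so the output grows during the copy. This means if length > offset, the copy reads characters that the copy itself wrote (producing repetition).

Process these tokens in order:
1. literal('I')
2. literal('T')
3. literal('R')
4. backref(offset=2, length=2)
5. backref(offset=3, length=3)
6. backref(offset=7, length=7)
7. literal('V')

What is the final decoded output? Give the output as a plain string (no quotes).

Token 1: literal('I'). Output: "I"
Token 2: literal('T'). Output: "IT"
Token 3: literal('R'). Output: "ITR"
Token 4: backref(off=2, len=2). Copied 'TR' from pos 1. Output: "ITRTR"
Token 5: backref(off=3, len=3). Copied 'RTR' from pos 2. Output: "ITRTRRTR"
Token 6: backref(off=7, len=7). Copied 'TRTRRTR' from pos 1. Output: "ITRTRRTRTRTRRTR"
Token 7: literal('V'). Output: "ITRTRRTRTRTRRTRV"

Answer: ITRTRRTRTRTRRTRV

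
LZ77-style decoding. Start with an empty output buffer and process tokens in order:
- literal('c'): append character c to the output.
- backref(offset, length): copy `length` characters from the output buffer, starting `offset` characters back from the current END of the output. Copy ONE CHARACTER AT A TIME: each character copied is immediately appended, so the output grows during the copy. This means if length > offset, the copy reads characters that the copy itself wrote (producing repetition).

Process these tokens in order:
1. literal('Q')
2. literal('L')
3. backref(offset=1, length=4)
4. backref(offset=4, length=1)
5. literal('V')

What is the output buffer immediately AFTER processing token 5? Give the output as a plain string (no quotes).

Answer: QLLLLLLV

Derivation:
Token 1: literal('Q'). Output: "Q"
Token 2: literal('L'). Output: "QL"
Token 3: backref(off=1, len=4) (overlapping!). Copied 'LLLL' from pos 1. Output: "QLLLLL"
Token 4: backref(off=4, len=1). Copied 'L' from pos 2. Output: "QLLLLLL"
Token 5: literal('V'). Output: "QLLLLLLV"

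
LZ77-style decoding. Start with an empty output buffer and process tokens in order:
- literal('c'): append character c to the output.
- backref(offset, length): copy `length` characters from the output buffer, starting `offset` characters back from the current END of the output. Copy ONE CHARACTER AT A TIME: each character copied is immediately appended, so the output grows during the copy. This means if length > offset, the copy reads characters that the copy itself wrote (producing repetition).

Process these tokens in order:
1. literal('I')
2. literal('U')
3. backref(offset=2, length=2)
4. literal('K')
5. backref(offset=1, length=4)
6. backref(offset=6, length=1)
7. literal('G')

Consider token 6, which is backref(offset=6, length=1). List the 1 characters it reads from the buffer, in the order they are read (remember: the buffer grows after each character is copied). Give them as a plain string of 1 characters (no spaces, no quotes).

Token 1: literal('I'). Output: "I"
Token 2: literal('U'). Output: "IU"
Token 3: backref(off=2, len=2). Copied 'IU' from pos 0. Output: "IUIU"
Token 4: literal('K'). Output: "IUIUK"
Token 5: backref(off=1, len=4) (overlapping!). Copied 'KKKK' from pos 4. Output: "IUIUKKKKK"
Token 6: backref(off=6, len=1). Buffer before: "IUIUKKKKK" (len 9)
  byte 1: read out[3]='U', append. Buffer now: "IUIUKKKKKU"

Answer: U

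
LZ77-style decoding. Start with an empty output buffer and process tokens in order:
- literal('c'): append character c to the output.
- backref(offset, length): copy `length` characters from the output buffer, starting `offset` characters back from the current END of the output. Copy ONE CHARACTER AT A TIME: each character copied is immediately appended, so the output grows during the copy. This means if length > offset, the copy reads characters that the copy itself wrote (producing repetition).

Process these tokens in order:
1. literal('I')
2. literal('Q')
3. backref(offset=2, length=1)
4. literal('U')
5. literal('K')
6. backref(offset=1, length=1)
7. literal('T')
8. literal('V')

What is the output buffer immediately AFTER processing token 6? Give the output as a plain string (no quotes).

Token 1: literal('I'). Output: "I"
Token 2: literal('Q'). Output: "IQ"
Token 3: backref(off=2, len=1). Copied 'I' from pos 0. Output: "IQI"
Token 4: literal('U'). Output: "IQIU"
Token 5: literal('K'). Output: "IQIUK"
Token 6: backref(off=1, len=1). Copied 'K' from pos 4. Output: "IQIUKK"

Answer: IQIUKK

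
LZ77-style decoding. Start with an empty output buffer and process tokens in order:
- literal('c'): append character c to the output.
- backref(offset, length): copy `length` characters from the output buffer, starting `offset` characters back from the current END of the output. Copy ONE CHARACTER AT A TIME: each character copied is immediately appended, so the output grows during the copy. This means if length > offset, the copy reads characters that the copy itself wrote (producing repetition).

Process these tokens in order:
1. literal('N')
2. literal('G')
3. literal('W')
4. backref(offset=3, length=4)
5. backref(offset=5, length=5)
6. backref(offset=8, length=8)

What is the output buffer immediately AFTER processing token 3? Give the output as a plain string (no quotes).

Token 1: literal('N'). Output: "N"
Token 2: literal('G'). Output: "NG"
Token 3: literal('W'). Output: "NGW"

Answer: NGW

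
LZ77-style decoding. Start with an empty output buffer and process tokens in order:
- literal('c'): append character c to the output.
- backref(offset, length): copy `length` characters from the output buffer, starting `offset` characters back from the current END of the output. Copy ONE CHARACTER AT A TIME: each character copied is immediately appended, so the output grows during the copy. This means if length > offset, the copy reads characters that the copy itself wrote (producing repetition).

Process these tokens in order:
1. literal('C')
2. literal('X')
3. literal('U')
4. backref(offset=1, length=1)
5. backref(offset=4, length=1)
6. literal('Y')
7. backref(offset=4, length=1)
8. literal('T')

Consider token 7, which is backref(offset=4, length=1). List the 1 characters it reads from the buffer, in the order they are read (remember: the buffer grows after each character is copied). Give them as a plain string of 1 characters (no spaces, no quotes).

Token 1: literal('C'). Output: "C"
Token 2: literal('X'). Output: "CX"
Token 3: literal('U'). Output: "CXU"
Token 4: backref(off=1, len=1). Copied 'U' from pos 2. Output: "CXUU"
Token 5: backref(off=4, len=1). Copied 'C' from pos 0. Output: "CXUUC"
Token 6: literal('Y'). Output: "CXUUCY"
Token 7: backref(off=4, len=1). Buffer before: "CXUUCY" (len 6)
  byte 1: read out[2]='U', append. Buffer now: "CXUUCYU"

Answer: U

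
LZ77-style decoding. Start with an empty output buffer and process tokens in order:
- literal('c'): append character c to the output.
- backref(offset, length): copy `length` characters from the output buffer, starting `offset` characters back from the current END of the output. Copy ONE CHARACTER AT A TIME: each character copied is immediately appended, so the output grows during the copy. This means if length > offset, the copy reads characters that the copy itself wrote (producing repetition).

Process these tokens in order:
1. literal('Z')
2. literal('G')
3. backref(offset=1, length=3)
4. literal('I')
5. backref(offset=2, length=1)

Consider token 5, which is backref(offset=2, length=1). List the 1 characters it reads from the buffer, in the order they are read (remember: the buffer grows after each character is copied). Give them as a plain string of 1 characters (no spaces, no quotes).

Token 1: literal('Z'). Output: "Z"
Token 2: literal('G'). Output: "ZG"
Token 3: backref(off=1, len=3) (overlapping!). Copied 'GGG' from pos 1. Output: "ZGGGG"
Token 4: literal('I'). Output: "ZGGGGI"
Token 5: backref(off=2, len=1). Buffer before: "ZGGGGI" (len 6)
  byte 1: read out[4]='G', append. Buffer now: "ZGGGGIG"

Answer: G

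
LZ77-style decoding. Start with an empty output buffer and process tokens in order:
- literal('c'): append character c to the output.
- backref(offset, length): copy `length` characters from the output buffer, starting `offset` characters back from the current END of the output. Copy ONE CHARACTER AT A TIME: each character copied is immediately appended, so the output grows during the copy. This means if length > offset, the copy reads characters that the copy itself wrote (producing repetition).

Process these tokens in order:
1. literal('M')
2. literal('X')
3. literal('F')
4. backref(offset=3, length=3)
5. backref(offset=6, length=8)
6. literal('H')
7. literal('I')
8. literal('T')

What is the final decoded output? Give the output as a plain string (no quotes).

Answer: MXFMXFMXFMXFMXHIT

Derivation:
Token 1: literal('M'). Output: "M"
Token 2: literal('X'). Output: "MX"
Token 3: literal('F'). Output: "MXF"
Token 4: backref(off=3, len=3). Copied 'MXF' from pos 0. Output: "MXFMXF"
Token 5: backref(off=6, len=8) (overlapping!). Copied 'MXFMXFMX' from pos 0. Output: "MXFMXFMXFMXFMX"
Token 6: literal('H'). Output: "MXFMXFMXFMXFMXH"
Token 7: literal('I'). Output: "MXFMXFMXFMXFMXHI"
Token 8: literal('T'). Output: "MXFMXFMXFMXFMXHIT"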